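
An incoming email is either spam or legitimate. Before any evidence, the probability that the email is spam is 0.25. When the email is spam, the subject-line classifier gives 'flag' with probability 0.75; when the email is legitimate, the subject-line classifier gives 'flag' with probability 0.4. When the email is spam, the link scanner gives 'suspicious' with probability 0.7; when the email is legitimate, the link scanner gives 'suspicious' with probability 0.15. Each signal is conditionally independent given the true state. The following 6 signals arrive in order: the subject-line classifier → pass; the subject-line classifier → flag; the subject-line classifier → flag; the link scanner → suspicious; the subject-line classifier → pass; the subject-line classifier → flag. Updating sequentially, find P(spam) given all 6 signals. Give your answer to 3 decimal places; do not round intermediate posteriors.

0.640

After the subject-line classifier='pass': P(spam) = 0.25·0.2500 / (0.25·0.2500 + 0.6·0.7500) ≈ 0.1220
After the subject-line classifier='flag': P(spam) = 0.75·0.1220 / (0.75·0.1220 + 0.4·0.8780) ≈ 0.2066
After the subject-line classifier='flag': P(spam) = 0.75·0.2066 / (0.75·0.2066 + 0.4·0.7934) ≈ 0.3281
After the link scanner='suspicious': P(spam) = 0.7·0.3281 / (0.7·0.3281 + 0.15·0.6719) ≈ 0.6950
After the subject-line classifier='pass': P(spam) = 0.25·0.6950 / (0.25·0.6950 + 0.6·0.3050) ≈ 0.4870
After the subject-line classifier='flag': P(spam) = 0.75·0.4870 / (0.75·0.4870 + 0.4·0.5130) ≈ 0.6403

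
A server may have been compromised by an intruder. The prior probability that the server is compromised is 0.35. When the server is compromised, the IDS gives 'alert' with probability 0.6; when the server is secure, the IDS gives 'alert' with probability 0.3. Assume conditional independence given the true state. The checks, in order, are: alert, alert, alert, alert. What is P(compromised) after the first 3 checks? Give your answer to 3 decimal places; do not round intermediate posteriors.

After 'alert': P(compromised) = 0.6·0.3500 / (0.6·0.3500 + 0.3·0.6500) ≈ 0.5185
After 'alert': P(compromised) = 0.6·0.5185 / (0.6·0.5185 + 0.3·0.4815) ≈ 0.6829
After 'alert': P(compromised) = 0.6·0.6829 / (0.6·0.6829 + 0.3·0.3171) ≈ 0.8116

0.812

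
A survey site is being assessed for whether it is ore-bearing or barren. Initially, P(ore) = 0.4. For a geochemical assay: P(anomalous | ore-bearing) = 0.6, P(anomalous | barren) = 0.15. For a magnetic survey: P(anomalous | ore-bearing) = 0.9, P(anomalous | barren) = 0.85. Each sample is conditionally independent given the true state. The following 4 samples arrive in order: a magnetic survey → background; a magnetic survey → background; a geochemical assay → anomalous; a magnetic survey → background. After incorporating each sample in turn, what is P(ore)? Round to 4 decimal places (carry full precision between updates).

0.4414

After a magnetic survey='background': P(ore) = 0.1·0.4000 / (0.1·0.4000 + 0.15·0.6000) ≈ 0.3077
After a magnetic survey='background': P(ore) = 0.1·0.3077 / (0.1·0.3077 + 0.15·0.6923) ≈ 0.2286
After a geochemical assay='anomalous': P(ore) = 0.6·0.2286 / (0.6·0.2286 + 0.15·0.7714) ≈ 0.5424
After a magnetic survey='background': P(ore) = 0.1·0.5424 / (0.1·0.5424 + 0.15·0.4576) ≈ 0.4414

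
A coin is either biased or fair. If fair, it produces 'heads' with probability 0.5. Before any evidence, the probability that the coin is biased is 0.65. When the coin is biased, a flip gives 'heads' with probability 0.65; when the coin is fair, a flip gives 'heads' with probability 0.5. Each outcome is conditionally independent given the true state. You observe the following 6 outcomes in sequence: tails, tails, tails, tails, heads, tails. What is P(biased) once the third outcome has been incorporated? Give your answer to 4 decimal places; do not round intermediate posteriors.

0.3891

Each posterior becomes the prior for the next update.
After 'tails': P(biased) = 0.35·0.6500 / (0.35·0.6500 + 0.5·0.3500) ≈ 0.5652
After 'tails': P(biased) = 0.35·0.5652 / (0.35·0.5652 + 0.5·0.4348) ≈ 0.4764
After 'tails': P(biased) = 0.35·0.4764 / (0.35·0.4764 + 0.5·0.5236) ≈ 0.3891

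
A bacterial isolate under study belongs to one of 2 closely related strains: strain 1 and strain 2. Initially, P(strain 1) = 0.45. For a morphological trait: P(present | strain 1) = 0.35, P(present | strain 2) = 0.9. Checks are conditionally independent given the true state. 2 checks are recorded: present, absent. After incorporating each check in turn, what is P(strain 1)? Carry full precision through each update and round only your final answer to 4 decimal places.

After 'present': P(strain 1) = 0.35·0.4500 / (0.35·0.4500 + 0.9·0.5500) ≈ 0.2414
After 'absent': P(strain 1) = 0.65·0.2414 / (0.65·0.2414 + 0.1·0.7586) ≈ 0.6741

0.6741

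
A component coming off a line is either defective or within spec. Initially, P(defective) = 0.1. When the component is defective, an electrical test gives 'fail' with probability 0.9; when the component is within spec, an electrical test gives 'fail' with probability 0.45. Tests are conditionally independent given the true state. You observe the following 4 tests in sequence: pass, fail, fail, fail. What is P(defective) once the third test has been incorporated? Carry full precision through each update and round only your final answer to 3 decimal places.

0.075

After 'pass': P(defective) = 0.1·0.1000 / (0.1·0.1000 + 0.55·0.9000) ≈ 0.0198
After 'fail': P(defective) = 0.9·0.0198 / (0.9·0.0198 + 0.45·0.9802) ≈ 0.0388
After 'fail': P(defective) = 0.9·0.0388 / (0.9·0.0388 + 0.45·0.9612) ≈ 0.0748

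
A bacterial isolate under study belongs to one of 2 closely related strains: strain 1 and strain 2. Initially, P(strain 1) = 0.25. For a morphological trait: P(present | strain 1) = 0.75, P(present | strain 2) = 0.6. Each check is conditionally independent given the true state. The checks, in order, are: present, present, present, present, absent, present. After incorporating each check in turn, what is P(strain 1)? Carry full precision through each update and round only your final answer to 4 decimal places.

After 'present': P(strain 1) = 0.75·0.2500 / (0.75·0.2500 + 0.6·0.7500) ≈ 0.2941
After 'present': P(strain 1) = 0.75·0.2941 / (0.75·0.2941 + 0.6·0.7059) ≈ 0.3425
After 'present': P(strain 1) = 0.75·0.3425 / (0.75·0.3425 + 0.6·0.6575) ≈ 0.3943
After 'present': P(strain 1) = 0.75·0.3943 / (0.75·0.3943 + 0.6·0.6057) ≈ 0.4487
After 'absent': P(strain 1) = 0.25·0.4487 / (0.25·0.4487 + 0.4·0.5513) ≈ 0.3371
After 'present': P(strain 1) = 0.75·0.3371 / (0.75·0.3371 + 0.6·0.6629) ≈ 0.3887

0.3887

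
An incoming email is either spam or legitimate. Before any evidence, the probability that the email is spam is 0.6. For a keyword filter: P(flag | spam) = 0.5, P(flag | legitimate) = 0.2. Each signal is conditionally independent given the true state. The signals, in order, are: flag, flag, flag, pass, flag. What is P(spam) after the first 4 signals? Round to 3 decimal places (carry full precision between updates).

0.936

Apply Bayes' rule sequentially, carrying P(spam) forward.
After 'flag': P(spam) = 0.5·0.6000 / (0.5·0.6000 + 0.2·0.4000) ≈ 0.7895
After 'flag': P(spam) = 0.5·0.7895 / (0.5·0.7895 + 0.2·0.2105) ≈ 0.9036
After 'flag': P(spam) = 0.5·0.9036 / (0.5·0.9036 + 0.2·0.0964) ≈ 0.9591
After 'pass': P(spam) = 0.5·0.9591 / (0.5·0.9591 + 0.8·0.0409) ≈ 0.9361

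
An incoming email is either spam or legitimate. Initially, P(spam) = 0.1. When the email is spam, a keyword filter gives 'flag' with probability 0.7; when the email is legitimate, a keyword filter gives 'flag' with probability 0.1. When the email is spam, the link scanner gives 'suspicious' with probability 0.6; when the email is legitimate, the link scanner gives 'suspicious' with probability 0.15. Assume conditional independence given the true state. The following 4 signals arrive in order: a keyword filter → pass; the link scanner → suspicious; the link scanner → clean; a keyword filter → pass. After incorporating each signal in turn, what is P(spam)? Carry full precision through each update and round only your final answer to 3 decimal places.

Apply Bayes' rule sequentially, carrying P(spam) forward.
After a keyword filter='pass': P(spam) = 0.3·0.1000 / (0.3·0.1000 + 0.9·0.9000) ≈ 0.0357
After the link scanner='suspicious': P(spam) = 0.6·0.0357 / (0.6·0.0357 + 0.15·0.9643) ≈ 0.1290
After the link scanner='clean': P(spam) = 0.4·0.1290 / (0.4·0.1290 + 0.85·0.8710) ≈ 0.0652
After a keyword filter='pass': P(spam) = 0.3·0.0652 / (0.3·0.0652 + 0.9·0.9348) ≈ 0.0227

0.023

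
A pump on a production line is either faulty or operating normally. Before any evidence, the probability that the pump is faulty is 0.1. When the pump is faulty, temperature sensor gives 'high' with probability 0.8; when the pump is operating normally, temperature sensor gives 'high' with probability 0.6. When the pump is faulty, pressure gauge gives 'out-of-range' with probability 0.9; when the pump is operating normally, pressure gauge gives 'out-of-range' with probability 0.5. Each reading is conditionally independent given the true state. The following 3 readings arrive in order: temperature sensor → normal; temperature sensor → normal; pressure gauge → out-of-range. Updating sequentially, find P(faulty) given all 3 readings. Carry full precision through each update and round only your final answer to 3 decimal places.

0.048

After temperature sensor='normal': P(faulty) = 0.2·0.1000 / (0.2·0.1000 + 0.4·0.9000) ≈ 0.0526
After temperature sensor='normal': P(faulty) = 0.2·0.0526 / (0.2·0.0526 + 0.4·0.9474) ≈ 0.0270
After pressure gauge='out-of-range': P(faulty) = 0.9·0.0270 / (0.9·0.0270 + 0.5·0.9730) ≈ 0.0476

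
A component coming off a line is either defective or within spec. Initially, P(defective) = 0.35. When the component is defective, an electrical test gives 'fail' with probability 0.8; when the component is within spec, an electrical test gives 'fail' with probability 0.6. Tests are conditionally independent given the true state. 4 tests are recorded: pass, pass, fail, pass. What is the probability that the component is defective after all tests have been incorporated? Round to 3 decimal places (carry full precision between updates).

0.082

Each posterior becomes the prior for the next update.
After 'pass': P(defective) = 0.2·0.3500 / (0.2·0.3500 + 0.4·0.6500) ≈ 0.2121
After 'pass': P(defective) = 0.2·0.2121 / (0.2·0.2121 + 0.4·0.7879) ≈ 0.1186
After 'fail': P(defective) = 0.8·0.1186 / (0.8·0.1186 + 0.6·0.8814) ≈ 0.1522
After 'pass': P(defective) = 0.2·0.1522 / (0.2·0.1522 + 0.4·0.8478) ≈ 0.0824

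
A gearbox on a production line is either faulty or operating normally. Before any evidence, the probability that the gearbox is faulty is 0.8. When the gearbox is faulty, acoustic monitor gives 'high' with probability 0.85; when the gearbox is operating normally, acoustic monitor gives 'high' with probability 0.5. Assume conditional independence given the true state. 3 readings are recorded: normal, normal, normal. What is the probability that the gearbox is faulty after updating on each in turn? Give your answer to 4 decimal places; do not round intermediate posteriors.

0.0975

Each posterior becomes the prior for the next update.
After 'normal': P(faulty) = 0.15·0.8000 / (0.15·0.8000 + 0.5·0.2000) ≈ 0.5455
After 'normal': P(faulty) = 0.15·0.5455 / (0.15·0.5455 + 0.5·0.4545) ≈ 0.2647
After 'normal': P(faulty) = 0.15·0.2647 / (0.15·0.2647 + 0.5·0.7353) ≈ 0.0975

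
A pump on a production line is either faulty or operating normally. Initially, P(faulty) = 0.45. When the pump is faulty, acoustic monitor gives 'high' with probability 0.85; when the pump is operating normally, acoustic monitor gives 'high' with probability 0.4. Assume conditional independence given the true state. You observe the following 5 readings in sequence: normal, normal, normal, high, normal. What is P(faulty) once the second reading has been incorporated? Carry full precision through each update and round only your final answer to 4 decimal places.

0.0486

After 'normal': P(faulty) = 0.15·0.4500 / (0.15·0.4500 + 0.6·0.5500) ≈ 0.1698
After 'normal': P(faulty) = 0.15·0.1698 / (0.15·0.1698 + 0.6·0.8302) ≈ 0.0486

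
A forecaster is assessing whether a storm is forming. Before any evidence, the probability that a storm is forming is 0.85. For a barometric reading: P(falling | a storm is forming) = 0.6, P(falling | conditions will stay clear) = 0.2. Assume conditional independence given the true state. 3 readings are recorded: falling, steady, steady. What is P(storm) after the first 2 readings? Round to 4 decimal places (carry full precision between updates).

After 'falling': P(storm) = 0.6·0.8500 / (0.6·0.8500 + 0.2·0.1500) ≈ 0.9444
After 'steady': P(storm) = 0.4·0.9444 / (0.4·0.9444 + 0.8·0.0556) ≈ 0.8947

0.8947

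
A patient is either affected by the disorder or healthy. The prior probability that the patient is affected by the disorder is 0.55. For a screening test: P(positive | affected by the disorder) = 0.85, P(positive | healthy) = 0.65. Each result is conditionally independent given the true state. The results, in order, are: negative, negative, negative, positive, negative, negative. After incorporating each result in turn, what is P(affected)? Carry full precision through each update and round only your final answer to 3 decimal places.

0.023

After 'negative': P(affected) = 0.15·0.5500 / (0.15·0.5500 + 0.35·0.4500) ≈ 0.3438
After 'negative': P(affected) = 0.15·0.3438 / (0.15·0.3438 + 0.35·0.6562) ≈ 0.1833
After 'negative': P(affected) = 0.15·0.1833 / (0.15·0.1833 + 0.35·0.8167) ≈ 0.0878
After 'positive': P(affected) = 0.85·0.0878 / (0.85·0.0878 + 0.65·0.9122) ≈ 0.1118
After 'negative': P(affected) = 0.15·0.1118 / (0.15·0.1118 + 0.35·0.8882) ≈ 0.0512
After 'negative': P(affected) = 0.15·0.0512 / (0.15·0.0512 + 0.35·0.9488) ≈ 0.0226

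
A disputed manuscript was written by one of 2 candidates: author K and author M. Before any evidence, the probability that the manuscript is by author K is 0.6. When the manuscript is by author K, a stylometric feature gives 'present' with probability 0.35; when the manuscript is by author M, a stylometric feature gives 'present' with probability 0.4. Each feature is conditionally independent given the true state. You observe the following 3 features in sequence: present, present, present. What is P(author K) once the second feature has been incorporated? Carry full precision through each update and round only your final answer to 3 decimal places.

After 'present': P(author K) = 0.35·0.6000 / (0.35·0.6000 + 0.4·0.4000) ≈ 0.5676
After 'present': P(author K) = 0.35·0.5676 / (0.35·0.5676 + 0.4·0.4324) ≈ 0.5345

0.535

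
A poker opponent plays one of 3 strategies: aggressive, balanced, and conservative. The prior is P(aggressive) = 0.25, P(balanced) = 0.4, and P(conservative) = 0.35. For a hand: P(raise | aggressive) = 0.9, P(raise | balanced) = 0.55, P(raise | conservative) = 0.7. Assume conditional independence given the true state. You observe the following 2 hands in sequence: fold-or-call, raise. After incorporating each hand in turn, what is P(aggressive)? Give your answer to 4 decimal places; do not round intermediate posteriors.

After 'fold-or-call': normaliser = 0.1·0.2500 + 0.45·0.4000 + 0.3·0.3500; P(aggressive) ≈ 0.0806, P(balanced) ≈ 0.5806, P(conservative) ≈ 0.3387
After 'raise': normaliser = 0.9·0.0806 + 0.55·0.5806 + 0.7·0.3387; P(aggressive) ≈ 0.1154, P(balanced) ≈ 0.5077, P(conservative) ≈ 0.3769

0.1154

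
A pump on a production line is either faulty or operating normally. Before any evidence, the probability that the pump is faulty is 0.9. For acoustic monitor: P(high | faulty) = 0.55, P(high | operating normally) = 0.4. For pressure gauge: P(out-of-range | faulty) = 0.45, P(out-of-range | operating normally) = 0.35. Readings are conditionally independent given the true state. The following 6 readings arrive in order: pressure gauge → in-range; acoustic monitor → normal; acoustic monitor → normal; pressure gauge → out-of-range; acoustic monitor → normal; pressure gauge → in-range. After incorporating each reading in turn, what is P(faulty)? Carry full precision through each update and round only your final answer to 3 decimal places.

After pressure gauge='in-range': P(faulty) = 0.55·0.9000 / (0.55·0.9000 + 0.65·0.1000) ≈ 0.8839
After acoustic monitor='normal': P(faulty) = 0.45·0.8839 / (0.45·0.8839 + 0.6·0.1161) ≈ 0.8510
After acoustic monitor='normal': P(faulty) = 0.45·0.8510 / (0.45·0.8510 + 0.6·0.1490) ≈ 0.8107
After pressure gauge='out-of-range': P(faulty) = 0.45·0.8107 / (0.45·0.8107 + 0.35·0.1893) ≈ 0.8463
After acoustic monitor='normal': P(faulty) = 0.45·0.8463 / (0.45·0.8463 + 0.6·0.1537) ≈ 0.8051
After pressure gauge='in-range': P(faulty) = 0.55·0.8051 / (0.55·0.8051 + 0.65·0.1949) ≈ 0.7775

0.778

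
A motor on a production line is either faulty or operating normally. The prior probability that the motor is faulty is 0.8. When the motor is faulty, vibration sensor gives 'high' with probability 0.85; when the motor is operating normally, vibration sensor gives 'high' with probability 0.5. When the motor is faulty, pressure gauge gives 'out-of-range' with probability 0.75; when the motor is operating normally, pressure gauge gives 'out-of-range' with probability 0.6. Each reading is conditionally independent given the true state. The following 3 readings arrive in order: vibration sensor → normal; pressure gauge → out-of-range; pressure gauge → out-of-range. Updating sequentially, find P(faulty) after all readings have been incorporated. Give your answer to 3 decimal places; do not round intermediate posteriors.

0.652

Apply Bayes' rule sequentially, carrying P(faulty) forward.
After vibration sensor='normal': P(faulty) = 0.15·0.8000 / (0.15·0.8000 + 0.5·0.2000) ≈ 0.5455
After pressure gauge='out-of-range': P(faulty) = 0.75·0.5455 / (0.75·0.5455 + 0.6·0.4545) ≈ 0.6000
After pressure gauge='out-of-range': P(faulty) = 0.75·0.6000 / (0.75·0.6000 + 0.6·0.4000) ≈ 0.6522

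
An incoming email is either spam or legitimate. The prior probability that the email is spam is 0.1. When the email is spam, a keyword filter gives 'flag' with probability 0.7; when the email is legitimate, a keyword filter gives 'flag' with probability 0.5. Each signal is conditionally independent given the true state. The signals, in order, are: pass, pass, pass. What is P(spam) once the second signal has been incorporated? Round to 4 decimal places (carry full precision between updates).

0.0385

After 'pass': P(spam) = 0.3·0.1000 / (0.3·0.1000 + 0.5·0.9000) ≈ 0.0625
After 'pass': P(spam) = 0.3·0.0625 / (0.3·0.0625 + 0.5·0.9375) ≈ 0.0385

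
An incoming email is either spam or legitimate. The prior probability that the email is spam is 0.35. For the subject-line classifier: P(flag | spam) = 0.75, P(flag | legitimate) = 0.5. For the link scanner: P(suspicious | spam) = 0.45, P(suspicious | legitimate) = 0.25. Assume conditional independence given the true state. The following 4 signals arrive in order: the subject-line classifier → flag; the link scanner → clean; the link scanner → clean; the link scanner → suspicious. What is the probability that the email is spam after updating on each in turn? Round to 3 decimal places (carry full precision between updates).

After the subject-line classifier='flag': P(spam) = 0.75·0.3500 / (0.75·0.3500 + 0.5·0.6500) ≈ 0.4468
After the link scanner='clean': P(spam) = 0.55·0.4468 / (0.55·0.4468 + 0.75·0.5532) ≈ 0.3720
After the link scanner='clean': P(spam) = 0.55·0.3720 / (0.55·0.3720 + 0.75·0.6280) ≈ 0.3028
After the link scanner='suspicious': P(spam) = 0.45·0.3028 / (0.45·0.3028 + 0.25·0.6972) ≈ 0.4388

0.439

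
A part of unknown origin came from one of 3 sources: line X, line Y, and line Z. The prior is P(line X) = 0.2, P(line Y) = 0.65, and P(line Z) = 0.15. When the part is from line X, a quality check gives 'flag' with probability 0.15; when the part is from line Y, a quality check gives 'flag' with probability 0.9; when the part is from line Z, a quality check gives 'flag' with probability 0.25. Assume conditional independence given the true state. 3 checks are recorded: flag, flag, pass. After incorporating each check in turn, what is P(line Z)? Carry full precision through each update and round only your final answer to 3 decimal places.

0.111

Each posterior becomes the prior for the next update.
After 'flag': normaliser = 0.15·0.2000 + 0.9·0.6500 + 0.25·0.1500; P(line X) ≈ 0.0460, P(line Y) ≈ 0.8966, P(line Z) ≈ 0.0575
After 'flag': normaliser = 0.15·0.0460 + 0.9·0.8966 + 0.25·0.0575; P(line X) ≈ 0.0083, P(line Y) ≈ 0.9743, P(line Z) ≈ 0.0173
After 'pass': normaliser = 0.85·0.0083 + 0.1·0.9743 + 0.75·0.0173; P(line X) ≈ 0.0602, P(line Y) ≈ 0.8291, P(line Z) ≈ 0.1107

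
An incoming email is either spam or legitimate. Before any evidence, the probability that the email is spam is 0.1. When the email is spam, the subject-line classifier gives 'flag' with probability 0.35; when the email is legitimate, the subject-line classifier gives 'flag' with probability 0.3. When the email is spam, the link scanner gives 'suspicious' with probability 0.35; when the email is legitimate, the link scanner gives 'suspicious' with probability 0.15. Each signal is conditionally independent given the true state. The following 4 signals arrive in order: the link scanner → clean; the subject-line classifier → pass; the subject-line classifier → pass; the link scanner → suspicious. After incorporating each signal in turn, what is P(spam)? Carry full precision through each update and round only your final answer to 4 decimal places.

0.1460

After the link scanner='clean': P(spam) = 0.65·0.1000 / (0.65·0.1000 + 0.85·0.9000) ≈ 0.0783
After the subject-line classifier='pass': P(spam) = 0.65·0.0783 / (0.65·0.0783 + 0.7·0.9217) ≈ 0.0731
After the subject-line classifier='pass': P(spam) = 0.65·0.0731 / (0.65·0.0731 + 0.7·0.9269) ≈ 0.0683
After the link scanner='suspicious': P(spam) = 0.35·0.0683 / (0.35·0.0683 + 0.15·0.9317) ≈ 0.1460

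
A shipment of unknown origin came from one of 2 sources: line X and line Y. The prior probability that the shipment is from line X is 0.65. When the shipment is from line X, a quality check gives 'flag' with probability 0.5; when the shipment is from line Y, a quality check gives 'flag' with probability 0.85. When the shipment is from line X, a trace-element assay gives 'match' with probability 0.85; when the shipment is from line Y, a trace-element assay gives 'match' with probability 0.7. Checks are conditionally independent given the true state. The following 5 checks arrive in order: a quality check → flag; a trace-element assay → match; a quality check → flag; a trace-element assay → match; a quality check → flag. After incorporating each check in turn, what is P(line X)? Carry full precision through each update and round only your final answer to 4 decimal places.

After a quality check='flag': P(line X) = 0.5·0.6500 / (0.5·0.6500 + 0.85·0.3500) ≈ 0.5221
After a trace-element assay='match': P(line X) = 0.85·0.5221 / (0.85·0.5221 + 0.7·0.4779) ≈ 0.5702
After a quality check='flag': P(line X) = 0.5·0.5702 / (0.5·0.5702 + 0.85·0.4298) ≈ 0.4383
After a trace-element assay='match': P(line X) = 0.85·0.4383 / (0.85·0.4383 + 0.7·0.5617) ≈ 0.4865
After a quality check='flag': P(line X) = 0.5·0.4865 / (0.5·0.4865 + 0.85·0.5135) ≈ 0.3579

0.3579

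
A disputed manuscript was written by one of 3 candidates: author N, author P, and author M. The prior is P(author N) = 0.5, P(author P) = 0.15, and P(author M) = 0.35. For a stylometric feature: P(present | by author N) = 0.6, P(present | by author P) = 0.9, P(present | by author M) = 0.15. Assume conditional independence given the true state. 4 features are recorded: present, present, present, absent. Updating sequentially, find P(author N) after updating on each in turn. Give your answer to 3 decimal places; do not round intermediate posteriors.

0.783

Each posterior becomes the prior for the next update.
After 'present': normaliser = 0.6·0.5000 + 0.9·0.1500 + 0.15·0.3500; P(author N) ≈ 0.6154, P(author P) ≈ 0.2769, P(author M) ≈ 0.1077
After 'present': normaliser = 0.6·0.6154 + 0.9·0.2769 + 0.15·0.1077; P(author N) ≈ 0.5818, P(author P) ≈ 0.3927, P(author M) ≈ 0.0255
After 'present': normaliser = 0.6·0.5818 + 0.9·0.3927 + 0.15·0.0255; P(author N) ≈ 0.4942, P(author P) ≈ 0.5004, P(author M) ≈ 0.0054
After 'absent': normaliser = 0.4·0.4942 + 0.1·0.5004 + 0.85·0.0054; P(author N) ≈ 0.7835, P(author P) ≈ 0.1983, P(author M) ≈ 0.0182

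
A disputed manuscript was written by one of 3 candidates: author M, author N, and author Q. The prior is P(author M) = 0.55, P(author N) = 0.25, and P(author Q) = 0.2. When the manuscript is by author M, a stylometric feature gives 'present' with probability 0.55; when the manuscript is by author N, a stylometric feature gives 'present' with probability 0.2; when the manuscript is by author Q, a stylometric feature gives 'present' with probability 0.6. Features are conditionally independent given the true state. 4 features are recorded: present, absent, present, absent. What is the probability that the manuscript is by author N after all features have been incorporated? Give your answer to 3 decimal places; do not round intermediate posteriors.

0.124

After 'present': normaliser = 0.55·0.5500 + 0.2·0.2500 + 0.6·0.2000; P(author M) ≈ 0.6402, P(author N) ≈ 0.1058, P(author Q) ≈ 0.2540
After 'absent': normaliser = 0.45·0.6402 + 0.8·0.1058 + 0.4·0.2540; P(author M) ≈ 0.6074, P(author N) ≈ 0.1785, P(author Q) ≈ 0.2142
After 'present': normaliser = 0.55·0.6074 + 0.2·0.1785 + 0.6·0.2142; P(author M) ≈ 0.6705, P(author N) ≈ 0.0716, P(author Q) ≈ 0.2579
After 'absent': normaliser = 0.45·0.6705 + 0.8·0.0716 + 0.4·0.2579; P(author M) ≈ 0.6528, P(author N) ≈ 0.1240, P(author Q) ≈ 0.2232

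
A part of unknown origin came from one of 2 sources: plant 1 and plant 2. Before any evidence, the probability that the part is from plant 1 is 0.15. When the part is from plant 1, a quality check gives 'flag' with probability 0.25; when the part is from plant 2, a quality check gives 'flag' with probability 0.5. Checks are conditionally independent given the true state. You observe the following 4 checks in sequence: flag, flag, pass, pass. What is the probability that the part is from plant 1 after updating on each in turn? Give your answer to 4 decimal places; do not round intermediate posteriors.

0.0903

After 'flag': P(plant 1) = 0.25·0.1500 / (0.25·0.1500 + 0.5·0.8500) ≈ 0.0811
After 'flag': P(plant 1) = 0.25·0.0811 / (0.25·0.0811 + 0.5·0.9189) ≈ 0.0423
After 'pass': P(plant 1) = 0.75·0.0423 / (0.75·0.0423 + 0.5·0.9577) ≈ 0.0621
After 'pass': P(plant 1) = 0.75·0.0621 / (0.75·0.0621 + 0.5·0.9379) ≈ 0.0903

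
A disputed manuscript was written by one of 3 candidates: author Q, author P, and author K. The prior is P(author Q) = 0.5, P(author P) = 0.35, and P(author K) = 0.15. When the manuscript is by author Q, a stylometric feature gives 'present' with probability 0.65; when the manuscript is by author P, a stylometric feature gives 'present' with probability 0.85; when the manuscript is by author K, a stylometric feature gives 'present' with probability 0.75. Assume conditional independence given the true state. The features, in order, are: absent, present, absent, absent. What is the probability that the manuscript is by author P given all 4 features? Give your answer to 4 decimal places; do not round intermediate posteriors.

0.0601

After 'absent': normaliser = 0.35·0.5000 + 0.15·0.3500 + 0.25·0.1500; P(author Q) ≈ 0.6604, P(author P) ≈ 0.1981, P(author K) ≈ 0.1415
After 'present': normaliser = 0.65·0.6604 + 0.85·0.1981 + 0.75·0.1415; P(author Q) ≈ 0.6099, P(author P) ≈ 0.2393, P(author K) ≈ 0.1508
After 'absent': normaliser = 0.35·0.6099 + 0.15·0.2393 + 0.25·0.1508; P(author Q) ≈ 0.7436, P(author P) ≈ 0.1250, P(author K) ≈ 0.1313
After 'absent': normaliser = 0.35·0.7436 + 0.15·0.1250 + 0.25·0.1313; P(author Q) ≈ 0.8346, P(author P) ≈ 0.0601, P(author K) ≈ 0.1053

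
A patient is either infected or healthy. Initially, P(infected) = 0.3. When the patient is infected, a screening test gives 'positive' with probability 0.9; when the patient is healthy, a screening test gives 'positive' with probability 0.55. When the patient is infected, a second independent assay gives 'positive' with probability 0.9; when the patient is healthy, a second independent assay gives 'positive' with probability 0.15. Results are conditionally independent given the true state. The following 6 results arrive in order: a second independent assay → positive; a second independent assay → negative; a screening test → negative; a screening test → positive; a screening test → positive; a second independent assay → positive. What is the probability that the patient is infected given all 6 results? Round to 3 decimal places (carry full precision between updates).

After a second independent assay='positive': P(infected) = 0.9·0.3000 / (0.9·0.3000 + 0.15·0.7000) ≈ 0.7200
After a second independent assay='negative': P(infected) = 0.1·0.7200 / (0.1·0.7200 + 0.85·0.2800) ≈ 0.2323
After a screening test='negative': P(infected) = 0.1·0.2323 / (0.1·0.2323 + 0.45·0.7677) ≈ 0.0630
After a screening test='positive': P(infected) = 0.9·0.0630 / (0.9·0.0630 + 0.55·0.9370) ≈ 0.0991
After a screening test='positive': P(infected) = 0.9·0.0991 / (0.9·0.0991 + 0.55·0.9009) ≈ 0.1526
After a second independent assay='positive': P(infected) = 0.9·0.1526 / (0.9·0.1526 + 0.15·0.8474) ≈ 0.5192

0.519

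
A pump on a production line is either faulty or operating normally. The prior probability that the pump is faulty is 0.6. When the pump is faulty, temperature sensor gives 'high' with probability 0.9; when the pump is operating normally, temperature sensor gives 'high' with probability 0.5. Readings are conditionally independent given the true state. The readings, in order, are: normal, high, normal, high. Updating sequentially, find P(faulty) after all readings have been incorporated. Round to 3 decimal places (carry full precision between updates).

After 'normal': P(faulty) = 0.1·0.6000 / (0.1·0.6000 + 0.5·0.4000) ≈ 0.2308
After 'high': P(faulty) = 0.9·0.2308 / (0.9·0.2308 + 0.5·0.7692) ≈ 0.3506
After 'normal': P(faulty) = 0.1·0.3506 / (0.1·0.3506 + 0.5·0.6494) ≈ 0.0975
After 'high': P(faulty) = 0.9·0.0975 / (0.9·0.0975 + 0.5·0.9025) ≈ 0.1628

0.163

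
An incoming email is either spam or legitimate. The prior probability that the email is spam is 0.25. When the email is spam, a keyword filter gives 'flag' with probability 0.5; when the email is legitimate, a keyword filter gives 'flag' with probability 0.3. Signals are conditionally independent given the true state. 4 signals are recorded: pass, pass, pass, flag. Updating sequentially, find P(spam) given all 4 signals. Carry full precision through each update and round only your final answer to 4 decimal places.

0.1684

After 'pass': P(spam) = 0.5·0.2500 / (0.5·0.2500 + 0.7·0.7500) ≈ 0.1923
After 'pass': P(spam) = 0.5·0.1923 / (0.5·0.1923 + 0.7·0.8077) ≈ 0.1453
After 'pass': P(spam) = 0.5·0.1453 / (0.5·0.1453 + 0.7·0.8547) ≈ 0.1083
After 'flag': P(spam) = 0.5·0.1083 / (0.5·0.1083 + 0.3·0.8917) ≈ 0.1684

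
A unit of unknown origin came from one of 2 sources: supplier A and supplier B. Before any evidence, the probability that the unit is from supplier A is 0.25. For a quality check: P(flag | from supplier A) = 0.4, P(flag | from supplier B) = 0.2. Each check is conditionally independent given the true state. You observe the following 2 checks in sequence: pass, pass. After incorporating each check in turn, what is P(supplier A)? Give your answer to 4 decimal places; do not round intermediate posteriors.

After 'pass': P(supplier A) = 0.6·0.2500 / (0.6·0.2500 + 0.8·0.7500) ≈ 0.2000
After 'pass': P(supplier A) = 0.6·0.2000 / (0.6·0.2000 + 0.8·0.8000) ≈ 0.1579

0.1579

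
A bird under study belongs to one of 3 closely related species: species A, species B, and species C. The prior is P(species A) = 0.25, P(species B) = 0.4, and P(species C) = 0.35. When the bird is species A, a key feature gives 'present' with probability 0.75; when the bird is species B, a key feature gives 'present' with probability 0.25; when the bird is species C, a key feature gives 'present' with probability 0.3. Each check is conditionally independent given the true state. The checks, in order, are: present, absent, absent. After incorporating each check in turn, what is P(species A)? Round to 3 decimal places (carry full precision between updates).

Apply Bayes' rule sequentially, carrying P(species A) forward.
After 'present': normaliser = 0.75·0.2500 + 0.25·0.4000 + 0.3·0.3500; P(species A) ≈ 0.4777, P(species B) ≈ 0.2548, P(species C) ≈ 0.2675
After 'absent': normaliser = 0.25·0.4777 + 0.75·0.2548 + 0.7·0.2675; P(species A) ≈ 0.2399, P(species B) ≈ 0.3839, P(species C) ≈ 0.3762
After 'absent': normaliser = 0.25·0.2399 + 0.75·0.3839 + 0.7·0.3762; P(species A) ≈ 0.0981, P(species B) ≈ 0.4710, P(species C) ≈ 0.4308

0.098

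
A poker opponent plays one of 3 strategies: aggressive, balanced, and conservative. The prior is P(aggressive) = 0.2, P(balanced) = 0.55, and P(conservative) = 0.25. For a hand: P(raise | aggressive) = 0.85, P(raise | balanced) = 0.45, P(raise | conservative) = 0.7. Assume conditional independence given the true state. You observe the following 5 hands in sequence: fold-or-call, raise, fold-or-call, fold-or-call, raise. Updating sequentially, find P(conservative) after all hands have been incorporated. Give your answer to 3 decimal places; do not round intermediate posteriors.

After 'fold-or-call': normaliser = 0.15·0.2000 + 0.55·0.5500 + 0.3·0.2500; P(aggressive) ≈ 0.0736, P(balanced) ≈ 0.7423, P(conservative) ≈ 0.1840
After 'raise': normaliser = 0.85·0.0736 + 0.45·0.7423 + 0.7·0.1840; P(aggressive) ≈ 0.1191, P(balanced) ≈ 0.6357, P(conservative) ≈ 0.2452
After 'fold-or-call': normaliser = 0.15·0.1191 + 0.55·0.6357 + 0.3·0.2452; P(aggressive) ≈ 0.0405, P(balanced) ≈ 0.7927, P(conservative) ≈ 0.1668
After 'fold-or-call': normaliser = 0.15·0.0405 + 0.55·0.7927 + 0.3·0.1668; P(aggressive) ≈ 0.0123, P(balanced) ≈ 0.8860, P(conservative) ≈ 0.1017
After 'raise': normaliser = 0.85·0.0123 + 0.45·0.8860 + 0.7·0.1017; P(aggressive) ≈ 0.0218, P(balanced) ≈ 0.8300, P(conservative) ≈ 0.1482

0.148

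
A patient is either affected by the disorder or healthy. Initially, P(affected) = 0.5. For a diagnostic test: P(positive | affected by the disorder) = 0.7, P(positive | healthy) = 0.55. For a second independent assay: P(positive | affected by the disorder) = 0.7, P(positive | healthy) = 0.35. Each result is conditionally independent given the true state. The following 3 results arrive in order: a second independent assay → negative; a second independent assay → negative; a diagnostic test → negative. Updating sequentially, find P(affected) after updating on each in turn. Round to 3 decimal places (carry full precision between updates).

Each posterior becomes the prior for the next update.
After a second independent assay='negative': P(affected) = 0.3·0.5000 / (0.3·0.5000 + 0.65·0.5000) ≈ 0.3158
After a second independent assay='negative': P(affected) = 0.3·0.3158 / (0.3·0.3158 + 0.65·0.6842) ≈ 0.1756
After a diagnostic test='negative': P(affected) = 0.3·0.1756 / (0.3·0.1756 + 0.45·0.8244) ≈ 0.1244

0.124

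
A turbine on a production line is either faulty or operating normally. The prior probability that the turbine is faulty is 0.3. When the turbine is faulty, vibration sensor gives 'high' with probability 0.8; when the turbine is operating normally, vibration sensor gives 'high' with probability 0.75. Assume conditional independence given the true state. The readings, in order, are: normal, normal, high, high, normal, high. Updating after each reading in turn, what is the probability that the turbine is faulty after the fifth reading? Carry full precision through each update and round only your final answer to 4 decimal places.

0.1998

After 'normal': P(faulty) = 0.2·0.3000 / (0.2·0.3000 + 0.25·0.7000) ≈ 0.2553
After 'normal': P(faulty) = 0.2·0.2553 / (0.2·0.2553 + 0.25·0.7447) ≈ 0.2152
After 'high': P(faulty) = 0.8·0.2152 / (0.8·0.2152 + 0.75·0.7848) ≈ 0.2263
After 'high': P(faulty) = 0.8·0.2263 / (0.8·0.2263 + 0.75·0.7737) ≈ 0.2378
After 'normal': P(faulty) = 0.2·0.2378 / (0.2·0.2378 + 0.25·0.7622) ≈ 0.1998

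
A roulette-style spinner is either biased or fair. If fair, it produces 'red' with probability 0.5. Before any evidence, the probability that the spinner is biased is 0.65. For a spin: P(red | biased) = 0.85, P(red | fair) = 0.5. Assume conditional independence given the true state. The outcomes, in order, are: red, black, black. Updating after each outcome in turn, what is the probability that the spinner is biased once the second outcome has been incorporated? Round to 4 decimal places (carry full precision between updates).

0.4864

Each posterior becomes the prior for the next update.
After 'red': P(biased) = 0.85·0.6500 / (0.85·0.6500 + 0.5·0.3500) ≈ 0.7595
After 'black': P(biased) = 0.15·0.7595 / (0.15·0.7595 + 0.5·0.2405) ≈ 0.4864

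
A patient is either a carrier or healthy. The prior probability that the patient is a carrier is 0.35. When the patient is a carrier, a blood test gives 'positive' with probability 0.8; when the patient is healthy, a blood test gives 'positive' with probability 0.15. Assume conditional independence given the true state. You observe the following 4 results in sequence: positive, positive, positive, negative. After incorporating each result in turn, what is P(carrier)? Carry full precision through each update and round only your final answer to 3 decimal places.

Apply Bayes' rule sequentially, carrying P(carrier) forward.
After 'positive': P(carrier) = 0.8·0.3500 / (0.8·0.3500 + 0.15·0.6500) ≈ 0.7417
After 'positive': P(carrier) = 0.8·0.7417 / (0.8·0.7417 + 0.15·0.2583) ≈ 0.9387
After 'positive': P(carrier) = 0.8·0.9387 / (0.8·0.9387 + 0.15·0.0613) ≈ 0.9879
After 'negative': P(carrier) = 0.2·0.9879 / (0.2·0.9879 + 0.85·0.0121) ≈ 0.9505

0.951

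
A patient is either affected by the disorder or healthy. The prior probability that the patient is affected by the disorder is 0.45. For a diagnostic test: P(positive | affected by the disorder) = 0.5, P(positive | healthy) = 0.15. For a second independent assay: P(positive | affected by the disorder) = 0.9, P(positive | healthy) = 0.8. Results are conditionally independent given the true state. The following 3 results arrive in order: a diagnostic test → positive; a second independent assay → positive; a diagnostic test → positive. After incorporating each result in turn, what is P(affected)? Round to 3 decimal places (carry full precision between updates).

Each posterior becomes the prior for the next update.
After a diagnostic test='positive': P(affected) = 0.5·0.4500 / (0.5·0.4500 + 0.15·0.5500) ≈ 0.7317
After a second independent assay='positive': P(affected) = 0.9·0.7317 / (0.9·0.7317 + 0.8·0.2683) ≈ 0.7542
After a diagnostic test='positive': P(affected) = 0.5·0.7542 / (0.5·0.7542 + 0.15·0.2458) ≈ 0.9109

0.911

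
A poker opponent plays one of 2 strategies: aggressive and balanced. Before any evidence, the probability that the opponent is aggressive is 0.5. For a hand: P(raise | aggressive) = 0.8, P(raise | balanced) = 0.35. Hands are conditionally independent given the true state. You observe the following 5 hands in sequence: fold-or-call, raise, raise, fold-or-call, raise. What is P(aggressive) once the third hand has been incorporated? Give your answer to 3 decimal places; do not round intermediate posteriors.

Apply Bayes' rule sequentially, carrying P(aggressive) forward.
After 'fold-or-call': P(aggressive) = 0.2·0.5000 / (0.2·0.5000 + 0.65·0.5000) ≈ 0.2353
After 'raise': P(aggressive) = 0.8·0.2353 / (0.8·0.2353 + 0.35·0.7647) ≈ 0.4129
After 'raise': P(aggressive) = 0.8·0.4129 / (0.8·0.4129 + 0.35·0.5871) ≈ 0.6165

0.616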